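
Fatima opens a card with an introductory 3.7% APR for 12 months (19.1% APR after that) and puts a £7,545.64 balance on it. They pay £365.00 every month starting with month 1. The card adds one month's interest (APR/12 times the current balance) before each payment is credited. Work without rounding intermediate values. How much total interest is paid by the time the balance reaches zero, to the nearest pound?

Promo months 1–12 at r₀ = 3.7%/12 = 0.00308333; months 13+ at r₁ = 19.1%/12 = 0.0159167.
After month 12: iterate B ← B·(1+r₀) − £365.00 for 12 months → £3,374.57.
Then at r₁ with £365.00/mo: n₂ = −ln(1 − r₁·B/P)/ln(1+r₁) ≈ 10.08 → 11 more payments.
Total paid = 22·£365.00 + £29.45 = £8,059.45; interest = £8,059.45 − £7,545.64 = £513.81.

£514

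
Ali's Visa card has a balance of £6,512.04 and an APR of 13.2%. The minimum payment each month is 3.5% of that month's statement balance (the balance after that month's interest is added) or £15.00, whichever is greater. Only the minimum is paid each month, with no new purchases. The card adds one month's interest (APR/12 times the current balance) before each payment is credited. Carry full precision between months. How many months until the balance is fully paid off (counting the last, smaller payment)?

Monthly rate r = 13.2%/12 = 1.1% = 0.011.
While 3.5% of the post-interest balance exceeds £15.00, each month B ← (B·(1+r))·(1 − 0.035), i.e. B shrinks by the factor (1+r)·0.965 = 0.97561.
This holds for months 1–111. Entering month 112 the balance is £420.37; 3.5% of the post-interest balance is now below £15.00, so the flat £15.00 minimum applies from here.
From month 112 a fixed £15.00 at rate r clears £420.37 in 34 more payments. Total: 111 + 34 = 145 months.

145 months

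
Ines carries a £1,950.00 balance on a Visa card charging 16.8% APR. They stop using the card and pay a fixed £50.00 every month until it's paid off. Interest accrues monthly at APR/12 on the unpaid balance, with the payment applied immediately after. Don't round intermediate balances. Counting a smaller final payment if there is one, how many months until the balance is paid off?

Monthly rate r = 16.8%/12 = 1.4% = 0.014.
Recurrence: B ← B·(1+r) − £50.00.
Month 1: interest £27.30; balance after payment £1,927.30.
Month 2: interest £26.98; balance after payment £1,904.28.
Closed form: n = −ln(1 − rB₀/P)/ln(1+r) = −ln(0.454)/ln(1.014) ≈ 56.798, so the balance reaches zero during payment 57.

57 months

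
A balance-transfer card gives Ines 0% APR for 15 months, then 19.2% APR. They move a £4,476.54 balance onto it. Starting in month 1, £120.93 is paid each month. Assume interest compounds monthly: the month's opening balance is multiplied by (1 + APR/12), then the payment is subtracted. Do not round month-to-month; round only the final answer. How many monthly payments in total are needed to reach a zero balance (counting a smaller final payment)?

Promo months 1–15 at r₀ = 0%/12 = 0; months 16+ at r₁ = 19.2%/12 = 0.016.
After month 15 (no interest yet): B = £4,476.54 − 15·£120.93 = £2,662.59.
Then at r₁ with £120.93/mo: n₂ = −ln(1 − r₁·B/P)/ln(1+r₁) ≈ 27.36 → 28 more payments.

43 payments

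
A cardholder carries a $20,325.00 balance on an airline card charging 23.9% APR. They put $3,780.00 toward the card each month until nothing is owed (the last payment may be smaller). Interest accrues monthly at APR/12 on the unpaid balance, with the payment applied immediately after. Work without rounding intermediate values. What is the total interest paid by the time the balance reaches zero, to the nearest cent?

Monthly rate r = 23.9%/12 = 1.99167% = 0.0199167.
Payoff takes n = ⌈−ln(1 − rB₀/P)/ln(1+r)⌉ = ⌈5.744⌉ = 6 payments; the last is $2,818.32.
Total paid = 5·$3,780.00 + $2,818.32 = $21,718.32.
Total interest = total paid − principal = $21,718.32 − $20,325.00 = $1,393.32.

$1,393.32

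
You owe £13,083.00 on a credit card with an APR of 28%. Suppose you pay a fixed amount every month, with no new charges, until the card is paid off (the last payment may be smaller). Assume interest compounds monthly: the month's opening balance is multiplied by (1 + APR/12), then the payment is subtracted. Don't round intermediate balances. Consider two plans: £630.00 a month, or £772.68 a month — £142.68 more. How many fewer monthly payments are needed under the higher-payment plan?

Monthly rate r = 28%/12 = 2.33333% = 0.0233333.
At £630.00/mo: n = ⌈−ln(1 − rB₀/P)/ln(1+r)⌉ = 29 payments (last £462.97); total interest = total paid − £13,083.00 = £5,019.97.
At £772.68/mo: 22 payments (last £614.08); total interest £3,757.36.
Payments saved = 29 − 22 = 7.

7 fewer payments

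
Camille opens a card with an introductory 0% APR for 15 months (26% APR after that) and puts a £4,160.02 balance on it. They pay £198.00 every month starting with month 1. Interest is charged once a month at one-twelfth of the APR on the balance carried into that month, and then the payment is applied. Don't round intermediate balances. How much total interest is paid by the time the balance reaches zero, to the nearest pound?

Promo months 1–15 at r₀ = 0%/12 = 0; months 16+ at r₁ = 26%/12 = 0.0216667.
After month 15 (no interest yet): B = £4,160.02 − 15·£198.00 = £1,190.02.
Then at r₁ with £198.00/mo: n₂ = −ln(1 − r₁·B/P)/ln(1+r₁) ≈ 6.51 → 7 more payments.
Total paid = 21·£198.00 + £101.26 = £4,259.26; interest = £4,259.26 − £4,160.02 = £99.24.

£99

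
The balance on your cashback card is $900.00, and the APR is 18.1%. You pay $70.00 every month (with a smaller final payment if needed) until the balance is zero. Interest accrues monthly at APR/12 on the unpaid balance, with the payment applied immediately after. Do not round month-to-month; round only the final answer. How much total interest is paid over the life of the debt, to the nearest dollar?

Monthly rate r = 18.1%/12 = 1.50833% = 0.0150833.
Payoff takes n = ⌈−ln(1 − rB₀/P)/ln(1+r)⌉ = ⌈14.400⌉ = 15 payments; the last is $28.15.
Total paid = 14·$70.00 + $28.15 = $1,008.15.
Total interest = total paid − principal = $1,008.15 − $900.00 = $108.15.

$108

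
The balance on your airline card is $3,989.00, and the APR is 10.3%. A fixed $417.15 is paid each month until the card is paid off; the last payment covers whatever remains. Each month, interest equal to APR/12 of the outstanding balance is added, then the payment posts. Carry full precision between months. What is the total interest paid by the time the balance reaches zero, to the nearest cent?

$191.13

Monthly rate r = 10.3%/12 = 0.858333% = 0.00858333.
Payoff takes n = ⌈−ln(1 − rB₀/P)/ln(1+r)⌉ = ⌈10.021⌉ = 11 payments; the last is $8.63.
Total paid = 10·$417.15 + $8.63 = $4,180.13.
Total interest = total paid − principal = $4,180.13 − $3,989.00 = $191.13.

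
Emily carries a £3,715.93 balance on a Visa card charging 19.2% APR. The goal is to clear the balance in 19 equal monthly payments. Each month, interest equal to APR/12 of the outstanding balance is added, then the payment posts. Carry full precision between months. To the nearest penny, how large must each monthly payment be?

Monthly rate r = 19.2%/12 = 1.6% = 0.016.
Level-payment amortization: P = B₀·r / (1 − (1+r)^(−n)) = 3715.93·0.016 / (1 − 1.016^(−19)).
Denominator 1 − (1+r)^(−19) = 0.260361432.
P = 59.4549 / 0.260361432 ≈ 228.36.

£228.36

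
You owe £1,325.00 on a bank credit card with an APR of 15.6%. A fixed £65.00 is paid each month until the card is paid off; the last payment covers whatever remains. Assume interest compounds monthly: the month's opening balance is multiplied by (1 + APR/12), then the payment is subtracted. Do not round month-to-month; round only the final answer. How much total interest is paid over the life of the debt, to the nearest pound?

Monthly rate r = 15.6%/12 = 1.3% = 0.013.
Payoff takes n = ⌈−ln(1 − rB₀/P)/ln(1+r)⌉ = ⌈23.837⌉ = 24 payments; the last is £54.47.
Total paid = 23·£65.00 + £54.47 = £1,549.47.
Total interest = total paid − principal = £1,549.47 − £1,325.00 = £224.47.

£224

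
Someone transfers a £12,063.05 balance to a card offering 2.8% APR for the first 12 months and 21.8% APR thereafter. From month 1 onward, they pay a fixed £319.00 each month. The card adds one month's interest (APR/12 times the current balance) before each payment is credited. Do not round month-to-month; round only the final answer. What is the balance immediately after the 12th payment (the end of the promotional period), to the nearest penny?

£8,527.67

Promo months 1–12 at r₀ = 2.8%/12 = 0.00233333; months 13+ at r₁ = 21.8%/12 = 0.0181667.
After month 12: iterate B ← B·(1+r₀) − £319.00 for 12 months → £8,527.67.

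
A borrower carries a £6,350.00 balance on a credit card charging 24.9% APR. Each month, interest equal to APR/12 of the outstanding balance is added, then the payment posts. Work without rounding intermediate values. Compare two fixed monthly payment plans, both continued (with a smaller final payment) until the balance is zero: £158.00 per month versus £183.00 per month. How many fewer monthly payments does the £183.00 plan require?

Monthly rate r = 24.9%/12 = 2.075% = 0.02075.
At £158.00/mo: n = ⌈−ln(1 − rB₀/P)/ln(1+r)⌉ = 88 payments (last £66.79); total interest = total paid − £6,350.00 = £7,462.79.
At £183.00/mo: 62 payments (last £180.18); total interest £4,993.18.
Payments saved = 88 − 62 = 26.

26 fewer payments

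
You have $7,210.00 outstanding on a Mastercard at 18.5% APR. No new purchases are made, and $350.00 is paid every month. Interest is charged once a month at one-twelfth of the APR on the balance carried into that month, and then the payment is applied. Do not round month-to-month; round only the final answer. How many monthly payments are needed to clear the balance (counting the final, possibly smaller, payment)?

Monthly rate r = 18.5%/12 = 1.54167% = 0.0154167.
Recurrence: B ← B·(1+r) − $350.00.
Month 1: interest $111.15; balance after payment $6,971.15.
Month 2: interest $107.47; balance after payment $6,728.63.
Closed form: n = −ln(1 − rB₀/P)/ln(1+r) = −ln(0.68242)/ln(1.01542) ≈ 24.976, so the balance reaches zero during payment 25.

25 payments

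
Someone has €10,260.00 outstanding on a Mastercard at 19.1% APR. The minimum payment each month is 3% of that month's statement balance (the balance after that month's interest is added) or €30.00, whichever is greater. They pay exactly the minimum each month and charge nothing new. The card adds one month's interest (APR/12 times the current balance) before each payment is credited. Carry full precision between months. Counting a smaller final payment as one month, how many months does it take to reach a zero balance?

207 months

Monthly rate r = 19.1%/12 = 1.59167% = 0.0159167.
While 3% of the post-interest balance exceeds €30.00, each month B ← (B·(1+r))·(1 − 0.03), i.e. B shrinks by the factor (1+r)·0.97 = 0.98544.
This holds for months 1–160. Entering month 161 the balance is €981.56; 3% of the post-interest balance is now below €30.00, so the flat €30.00 minimum applies from here.
From month 161 a fixed €30.00 at rate r clears €981.56 in 47 more payments. Total: 160 + 47 = 207 months.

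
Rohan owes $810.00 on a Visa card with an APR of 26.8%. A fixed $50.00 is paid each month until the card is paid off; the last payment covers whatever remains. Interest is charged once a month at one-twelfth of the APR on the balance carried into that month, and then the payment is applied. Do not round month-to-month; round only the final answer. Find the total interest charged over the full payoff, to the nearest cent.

Monthly rate r = 26.8%/12 = 2.23333% = 0.0223333.
Payoff takes n = ⌈−ln(1 − rB₀/P)/ln(1+r)⌉ = ⌈20.333⌉ = 21 payments; the last is $16.76.
Total paid = 20·$50.00 + $16.76 = $1,016.76.
Total interest = total paid − principal = $1,016.76 − $810.00 = $206.76.

$206.76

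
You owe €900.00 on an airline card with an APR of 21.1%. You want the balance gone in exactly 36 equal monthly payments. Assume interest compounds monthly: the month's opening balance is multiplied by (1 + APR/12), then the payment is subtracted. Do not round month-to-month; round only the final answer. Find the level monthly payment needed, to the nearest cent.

€33.95

Monthly rate r = 21.1%/12 = 1.75833% = 0.0175833.
Level-payment amortization: P = B₀·r / (1 − (1+r)^(−n)) = 900.00·0.0175833 / (1 − 1.01758^(−36)).
Denominator 1 − (1+r)^(−36) = 0.46607466.
P = 15.825 / 0.46607466 ≈ 33.95.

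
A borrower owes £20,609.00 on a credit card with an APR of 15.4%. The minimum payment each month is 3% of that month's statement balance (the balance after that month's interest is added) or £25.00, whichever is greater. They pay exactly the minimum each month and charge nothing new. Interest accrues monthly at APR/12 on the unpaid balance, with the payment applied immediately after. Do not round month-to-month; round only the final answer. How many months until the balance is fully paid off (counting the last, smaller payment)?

225 months

Monthly rate r = 15.4%/12 = 1.28333% = 0.0128333.
While 3% of the post-interest balance exceeds £25.00, each month B ← (B·(1+r))·(1 − 0.03), i.e. B shrinks by the factor (1+r)·0.97 = 0.98245.
This holds for months 1–182. Entering month 183 the balance is £821.16; 3% of the post-interest balance is now below £25.00, so the flat £25.00 minimum applies from here.
From month 183 a fixed £25.00 at rate r clears £821.16 in 43 more payments. Total: 182 + 43 = 225 months.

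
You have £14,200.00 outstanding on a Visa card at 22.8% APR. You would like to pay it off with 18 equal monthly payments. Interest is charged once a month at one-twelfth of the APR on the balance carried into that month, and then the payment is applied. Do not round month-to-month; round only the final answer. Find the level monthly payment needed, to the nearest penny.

£938.86

Monthly rate r = 22.8%/12 = 1.9% = 0.019.
Level-payment amortization: P = B₀·r / (1 − (1+r)^(−n)) = 14200.00·0.019 / (1 − 1.019^(−18)).
Denominator 1 − (1+r)^(−18) = 0.287369037.
P = 269.8 / 0.287369037 ≈ 938.86.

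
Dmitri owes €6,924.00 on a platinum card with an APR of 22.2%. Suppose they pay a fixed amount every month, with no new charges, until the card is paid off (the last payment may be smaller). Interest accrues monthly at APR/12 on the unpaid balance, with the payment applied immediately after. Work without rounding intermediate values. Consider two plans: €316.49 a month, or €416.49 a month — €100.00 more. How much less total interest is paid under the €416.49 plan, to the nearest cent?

€606.29

Monthly rate r = 22.2%/12 = 1.85% = 0.0185.
At €316.49/mo: n = ⌈−ln(1 − rB₀/P)/ln(1+r)⌉ = 29 payments (last €95.20); total interest = total paid − €6,924.00 = €2,032.92.
At €416.49/mo: 21 payments (last €20.83); total interest €1,426.63.
Interest saved = €2,032.92 − €1,426.63 = €606.29.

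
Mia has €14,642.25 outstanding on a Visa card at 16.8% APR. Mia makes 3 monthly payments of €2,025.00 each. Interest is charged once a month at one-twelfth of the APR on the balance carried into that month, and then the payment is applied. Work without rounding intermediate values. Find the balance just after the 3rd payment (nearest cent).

Monthly rate r = 16.8%/12 = 1.4% = 0.014.
Each month: B ← B·(1+r) − €2,025.00.
Month 1: interest €204.99; balance after payment €12,822.24.
Month 2: interest €179.51; balance after payment €10,976.75.
Month 3: interest €153.67; balance after payment €9,105.43.

€9,105.43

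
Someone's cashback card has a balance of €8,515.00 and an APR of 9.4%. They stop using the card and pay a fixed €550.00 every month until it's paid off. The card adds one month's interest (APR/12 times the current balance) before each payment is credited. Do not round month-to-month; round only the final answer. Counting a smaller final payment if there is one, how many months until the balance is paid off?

Monthly rate r = 9.4%/12 = 0.783333% = 0.00783333.
Recurrence: B ← B·(1+r) − €550.00.
Month 1: interest €66.70; balance after payment €8,031.70.
Month 2: interest €62.91; balance after payment €7,544.62.
Closed form: n = −ln(1 − rB₀/P)/ln(1+r) = −ln(0.87873)/ln(1.00783) ≈ 16.569, so the balance reaches zero during payment 17.

17 months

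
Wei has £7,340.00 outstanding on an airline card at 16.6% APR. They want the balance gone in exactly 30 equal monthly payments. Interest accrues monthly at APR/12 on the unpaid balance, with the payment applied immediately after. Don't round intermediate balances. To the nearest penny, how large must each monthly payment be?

Monthly rate r = 16.6%/12 = 1.38333% = 0.0138333.
Level-payment amortization: P = B₀·r / (1 − (1+r)^(−n)) = 7340.00·0.0138333 / (1 − 1.01383^(−30)).
Denominator 1 − (1+r)^(−30) = 0.337778895.
P = 101.537 / 0.337778895 ≈ 300.60.

£300.60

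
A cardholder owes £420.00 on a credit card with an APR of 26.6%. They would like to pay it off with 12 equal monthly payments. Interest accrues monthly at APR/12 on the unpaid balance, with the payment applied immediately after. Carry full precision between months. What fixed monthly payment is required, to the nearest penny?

£40.25

Monthly rate r = 26.6%/12 = 2.21667% = 0.0221667.
Level-payment amortization: P = B₀·r / (1 − (1+r)^(−n)) = 420.00·0.0221667 / (1 − 1.02217^(−12)).
Denominator 1 − (1+r)^(−12) = 0.231330891.
P = 9.31 / 0.231330891 ≈ 40.25.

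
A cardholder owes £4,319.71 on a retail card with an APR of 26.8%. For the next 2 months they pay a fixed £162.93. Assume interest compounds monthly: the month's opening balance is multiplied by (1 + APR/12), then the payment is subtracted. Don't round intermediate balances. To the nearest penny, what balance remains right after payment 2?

Monthly rate r = 26.8%/12 = 2.23333% = 0.0223333.
Each month: B ← B·(1+r) − £162.93.
Month 1: interest £96.47; balance after payment £4,253.25.
Month 2: interest £94.99; balance after payment £4,185.31.

£4,185.31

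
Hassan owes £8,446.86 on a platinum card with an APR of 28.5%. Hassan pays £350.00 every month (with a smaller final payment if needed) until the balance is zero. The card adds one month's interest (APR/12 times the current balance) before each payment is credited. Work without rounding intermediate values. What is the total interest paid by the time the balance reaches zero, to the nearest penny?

Monthly rate r = 28.5%/12 = 2.375% = 0.02375.
Payoff takes n = ⌈−ln(1 − rB₀/P)/ln(1+r)⌉ = ⌈36.272⌉ = 37 payments; the last is £96.06.
Total paid = 36·£350.00 + £96.06 = £12,696.06.
Total interest = total paid − principal = £12,696.06 − £8,446.86 = £4,249.20.

£4,249.20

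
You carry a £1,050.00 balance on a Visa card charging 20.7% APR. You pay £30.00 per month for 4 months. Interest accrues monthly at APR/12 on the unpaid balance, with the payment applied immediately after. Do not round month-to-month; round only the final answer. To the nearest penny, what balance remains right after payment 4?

£1,001.21

Monthly rate r = 20.7%/12 = 1.725% = 0.01725.
Each month: B ← B·(1+r) − £30.00.
Month 1: interest £18.11; balance after payment £1,038.11.
Month 2: interest £17.91; balance after payment £1,026.02.
Month 3: interest £17.70; balance after payment £1,013.72.
Month 4: interest £17.49; balance after payment £1,001.21.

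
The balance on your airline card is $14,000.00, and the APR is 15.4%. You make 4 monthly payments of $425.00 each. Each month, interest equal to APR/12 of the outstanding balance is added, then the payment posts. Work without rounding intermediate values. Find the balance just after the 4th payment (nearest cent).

Monthly rate r = 15.4%/12 = 1.28333% = 0.0128333.
Each month: B ← B·(1+r) − $425.00.
Month 1: interest $179.67; balance after payment $13,754.67.
Month 2: interest $176.52; balance after payment $13,506.18.
Month 3: interest $173.33; balance after payment $13,254.51.
Month 4: interest $170.10; balance after payment $12,999.61.

$12,999.61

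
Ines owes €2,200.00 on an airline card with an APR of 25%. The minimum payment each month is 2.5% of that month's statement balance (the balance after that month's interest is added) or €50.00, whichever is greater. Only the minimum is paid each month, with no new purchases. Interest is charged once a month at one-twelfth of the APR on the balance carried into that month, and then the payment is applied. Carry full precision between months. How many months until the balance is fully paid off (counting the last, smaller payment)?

107 months

Monthly rate r = 25%/12 = 2.08333% = 0.0208333.
While 2.5% of the post-interest balance exceeds €50.00, each month B ← (B·(1+r))·(1 − 0.025), i.e. B shrinks by the factor (1+r)·0.975 = 0.99531.
This holds for months 1–25. Entering month 26 the balance is €1,956.18; 2.5% of the post-interest balance is now below €50.00, so the flat €50.00 minimum applies from here.
From month 26 a fixed €50.00 at rate r clears €1,956.18 in 82 more payments. Total: 25 + 82 = 107 months.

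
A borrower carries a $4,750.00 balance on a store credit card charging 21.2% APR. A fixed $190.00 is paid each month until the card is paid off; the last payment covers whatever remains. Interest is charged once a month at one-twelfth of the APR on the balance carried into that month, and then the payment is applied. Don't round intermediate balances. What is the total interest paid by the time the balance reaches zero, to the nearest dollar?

$1,573

Monthly rate r = 21.2%/12 = 1.76667% = 0.0176667.
Payoff takes n = ⌈−ln(1 − rB₀/P)/ln(1+r)⌉ = ⌈33.279⌉ = 34 payments; the last is $53.38.
Total paid = 33·$190.00 + $53.38 = $6,323.38.
Total interest = total paid − principal = $6,323.38 − $4,750.00 = $1,573.38.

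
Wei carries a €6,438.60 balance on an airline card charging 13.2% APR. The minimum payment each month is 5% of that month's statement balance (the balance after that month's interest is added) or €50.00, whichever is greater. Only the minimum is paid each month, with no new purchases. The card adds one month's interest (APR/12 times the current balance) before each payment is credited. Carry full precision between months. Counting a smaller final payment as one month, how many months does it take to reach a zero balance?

69 months

Monthly rate r = 13.2%/12 = 1.1% = 0.011.
While 5% of the post-interest balance exceeds €50.00, each month B ← (B·(1+r))·(1 − 0.05), i.e. B shrinks by the factor (1+r)·0.95 = 0.96045.
This holds for months 1–47. Entering month 48 the balance is €966.28; 5% of the post-interest balance is now below €50.00, so the flat €50.00 minimum applies from here.
From month 48 a fixed €50.00 at rate r clears €966.28 in 22 more payments. Total: 47 + 22 = 69 months.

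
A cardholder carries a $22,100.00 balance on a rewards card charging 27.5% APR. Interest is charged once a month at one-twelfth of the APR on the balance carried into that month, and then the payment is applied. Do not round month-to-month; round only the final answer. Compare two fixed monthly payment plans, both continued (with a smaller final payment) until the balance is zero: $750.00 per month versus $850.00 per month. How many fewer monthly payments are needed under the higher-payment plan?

Monthly rate r = 27.5%/12 = 2.29167% = 0.0229167.
At $750.00/mo: n = ⌈−ln(1 − rB₀/P)/ln(1+r)⌉ = 50 payments (last $483.30); total interest = total paid − $22,100.00 = $15,133.30.
At $850.00/mo: 40 payments (last $835.42); total interest $11,885.42.
Payments saved = 50 − 40 = 10.

10 fewer payments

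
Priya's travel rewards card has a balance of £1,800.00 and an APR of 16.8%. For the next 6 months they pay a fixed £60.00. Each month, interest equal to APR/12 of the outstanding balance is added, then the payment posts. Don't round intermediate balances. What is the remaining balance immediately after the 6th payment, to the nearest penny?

Monthly rate r = 16.8%/12 = 1.4% = 0.014.
Each month: B ← B·(1+r) − £60.00.
Month 1: interest £25.20; balance after payment £1,765.20.
Month 2: interest £24.71; balance after payment £1,729.91.
Month 3: interest £24.22; balance after payment £1,694.13.
Month 4: interest £23.72; balance after payment £1,657.85.
Month 5: interest £23.21; balance after payment £1,621.06.
Month 6: interest £22.69; balance after payment £1,583.75.

£1,583.75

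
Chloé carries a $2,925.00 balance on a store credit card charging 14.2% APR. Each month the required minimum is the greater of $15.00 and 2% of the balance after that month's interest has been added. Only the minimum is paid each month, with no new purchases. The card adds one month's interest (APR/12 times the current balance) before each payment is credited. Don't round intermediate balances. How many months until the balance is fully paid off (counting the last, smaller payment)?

Monthly rate r = 14.2%/12 = 1.18333% = 0.0118333.
While 2% of the post-interest balance exceeds $15.00, each month B ← (B·(1+r))·(1 − 0.02), i.e. B shrinks by the factor (1+r)·0.98 = 0.9916.
This holds for months 1–163. Entering month 164 the balance is $739.16; 2% of the post-interest balance is now below $15.00, so the flat $15.00 minimum applies from here.
From month 164 a fixed $15.00 at rate r clears $739.16 in 75 more payments. Total: 163 + 75 = 238 months.

238 months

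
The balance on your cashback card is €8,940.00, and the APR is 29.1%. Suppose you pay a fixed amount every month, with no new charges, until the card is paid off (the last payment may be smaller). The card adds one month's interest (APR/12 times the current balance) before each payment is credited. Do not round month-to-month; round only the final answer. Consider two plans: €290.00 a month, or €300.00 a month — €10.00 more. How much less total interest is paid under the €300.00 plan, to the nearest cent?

Monthly rate r = 29.1%/12 = 2.425% = 0.02425.
At €290.00/mo: n = ⌈−ln(1 − rB₀/P)/ln(1+r)⌉ = 58 payments (last €132.31); total interest = total paid − €8,940.00 = €7,722.31.
At €300.00/mo: 54 payments (last €158.17); total interest €7,118.17.
Interest saved = €7,722.31 − €7,118.17 = €604.14.

€604.14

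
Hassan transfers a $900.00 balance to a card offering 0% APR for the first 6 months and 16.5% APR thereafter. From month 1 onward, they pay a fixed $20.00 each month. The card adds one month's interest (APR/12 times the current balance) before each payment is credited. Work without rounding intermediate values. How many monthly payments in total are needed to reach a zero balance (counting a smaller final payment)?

63 months

Promo months 1–6 at r₀ = 0%/12 = 0; months 7+ at r₁ = 16.5%/12 = 0.01375.
After month 6 (no interest yet): B = $900.00 − 6·$20.00 = $780.00.
Then at r₁ with $20.00/mo: n₂ = −ln(1 − r₁·B/P)/ln(1+r₁) ≈ 56.27 → 57 more payments.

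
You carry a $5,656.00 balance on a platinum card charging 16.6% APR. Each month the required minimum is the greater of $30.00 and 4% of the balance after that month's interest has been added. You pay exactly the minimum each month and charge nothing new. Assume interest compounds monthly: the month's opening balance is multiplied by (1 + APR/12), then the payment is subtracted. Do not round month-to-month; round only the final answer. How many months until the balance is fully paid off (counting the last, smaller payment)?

106 months

Monthly rate r = 16.6%/12 = 1.38333% = 0.0138333.
While 4% of the post-interest balance exceeds $30.00, each month B ← (B·(1+r))·(1 − 0.04), i.e. B shrinks by the factor (1+r)·0.96 = 0.97328.
This holds for months 1–76. Entering month 77 the balance is $722.07; 4% of the post-interest balance is now below $30.00, so the flat $30.00 minimum applies from here.
From month 77 a fixed $30.00 at rate r clears $722.07 in 30 more payments. Total: 76 + 30 = 106 months.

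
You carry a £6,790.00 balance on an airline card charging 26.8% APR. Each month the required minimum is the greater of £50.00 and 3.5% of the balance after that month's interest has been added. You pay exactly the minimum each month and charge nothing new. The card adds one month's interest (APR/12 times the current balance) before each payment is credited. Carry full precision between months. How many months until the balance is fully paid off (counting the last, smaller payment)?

162 months

Monthly rate r = 26.8%/12 = 2.23333% = 0.0223333.
While 3.5% of the post-interest balance exceeds £50.00, each month B ← (B·(1+r))·(1 − 0.035), i.e. B shrinks by the factor (1+r)·0.965 = 0.98655.
This holds for months 1–117. Entering month 118 the balance is £1,392.81; 3.5% of the post-interest balance is now below £50.00, so the flat £50.00 minimum applies from here.
From month 118 a fixed £50.00 at rate r clears £1,392.81 in 45 more payments. Total: 117 + 45 = 162 months.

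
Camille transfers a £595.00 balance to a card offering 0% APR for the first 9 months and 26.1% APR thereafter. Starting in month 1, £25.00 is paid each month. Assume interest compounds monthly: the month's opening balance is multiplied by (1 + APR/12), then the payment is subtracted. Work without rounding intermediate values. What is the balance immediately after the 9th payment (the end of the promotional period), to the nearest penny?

£370.00

Promo months 1–9 at r₀ = 0%/12 = 0; months 10+ at r₁ = 26.1%/12 = 0.02175.
After month 9 (no interest yet): B = £595.00 − 9·£25.00 = £370.00.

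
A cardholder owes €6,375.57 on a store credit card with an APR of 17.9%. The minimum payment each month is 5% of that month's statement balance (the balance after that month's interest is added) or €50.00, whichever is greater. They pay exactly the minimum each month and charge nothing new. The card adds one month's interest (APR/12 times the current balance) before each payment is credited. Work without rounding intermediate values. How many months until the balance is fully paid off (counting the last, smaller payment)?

75 months

Monthly rate r = 17.9%/12 = 1.49167% = 0.0149167.
While 5% of the post-interest balance exceeds €50.00, each month B ← (B·(1+r))·(1 − 0.05), i.e. B shrinks by the factor (1+r)·0.95 = 0.96417.
This holds for months 1–52. Entering month 53 the balance is €956.15; 5% of the post-interest balance is now below €50.00, so the flat €50.00 minimum applies from here.
From month 53 a fixed €50.00 at rate r clears €956.15 in 23 more payments. Total: 52 + 23 = 75 months.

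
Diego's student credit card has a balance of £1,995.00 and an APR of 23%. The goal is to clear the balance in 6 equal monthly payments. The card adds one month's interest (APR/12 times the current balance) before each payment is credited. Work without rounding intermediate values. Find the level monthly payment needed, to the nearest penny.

Monthly rate r = 23%/12 = 1.91667% = 0.0191667.
Level-payment amortization: P = B₀·r / (1 − (1+r)^(−n)) = 1995.00·0.0191667 / (1 − 1.01917^(−6)).
Denominator 1 − (1+r)^(−6) = 0.107663343.
P = 38.2375 / 0.107663343 ≈ 355.16.

£355.16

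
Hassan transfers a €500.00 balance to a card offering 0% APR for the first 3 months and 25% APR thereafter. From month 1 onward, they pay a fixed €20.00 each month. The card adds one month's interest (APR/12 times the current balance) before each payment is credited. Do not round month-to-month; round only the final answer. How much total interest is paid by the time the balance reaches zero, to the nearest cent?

€154.73

Promo months 1–3 at r₀ = 0%/12 = 0; months 4+ at r₁ = 25%/12 = 0.0208333.
After month 3 (no interest yet): B = €500.00 − 3·€20.00 = €440.00.
Then at r₁ with €20.00/mo: n₂ = −ln(1 − r₁·B/P)/ln(1+r₁) ≈ 29.73 → 30 more payments.
Total paid = 32·€20.00 + €14.73 = €654.73; interest = €654.73 − €500.00 = €154.73.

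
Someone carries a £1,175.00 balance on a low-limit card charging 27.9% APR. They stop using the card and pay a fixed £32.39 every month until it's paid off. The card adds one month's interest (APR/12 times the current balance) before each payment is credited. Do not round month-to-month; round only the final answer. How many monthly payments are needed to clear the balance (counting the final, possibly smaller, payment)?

Monthly rate r = 27.9%/12 = 2.325% = 0.02325.
Recurrence: B ← B·(1+r) − £32.39.
Month 1: interest £27.32; balance after payment £1,169.93.
Month 2: interest £27.20; balance after payment £1,164.74.
Closed form: n = −ln(1 − rB₀/P)/ln(1+r) = −ln(0.15657)/ln(1.02325) ≈ 80.677, so the balance reaches zero during payment 81.

81 payments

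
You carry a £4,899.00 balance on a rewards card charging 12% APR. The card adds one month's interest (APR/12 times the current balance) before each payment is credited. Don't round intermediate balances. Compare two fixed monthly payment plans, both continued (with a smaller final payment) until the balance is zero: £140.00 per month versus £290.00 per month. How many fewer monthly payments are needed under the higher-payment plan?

Monthly rate r = 12%/12 = 1% = 0.01.
At £140.00/mo: n = ⌈−ln(1 − rB₀/P)/ln(1+r)⌉ = 44 payments (last £39.66); total interest = total paid − £4,899.00 = £1,160.66.
At £290.00/mo: 19 payments (last £173.37); total interest £494.37.
Payments saved = 44 − 19 = 25.

25 fewer payments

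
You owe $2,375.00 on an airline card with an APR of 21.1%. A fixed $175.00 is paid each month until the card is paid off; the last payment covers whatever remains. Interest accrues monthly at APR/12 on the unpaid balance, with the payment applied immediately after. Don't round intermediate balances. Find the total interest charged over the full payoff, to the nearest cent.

$362.59

Monthly rate r = 21.1%/12 = 1.75833% = 0.0175833.
Payoff takes n = ⌈−ln(1 − rB₀/P)/ln(1+r)⌉ = ⌈15.641⌉ = 16 payments; the last is $112.59.
Total paid = 15·$175.00 + $112.59 = $2,737.59.
Total interest = total paid − principal = $2,737.59 − $2,375.00 = $362.59.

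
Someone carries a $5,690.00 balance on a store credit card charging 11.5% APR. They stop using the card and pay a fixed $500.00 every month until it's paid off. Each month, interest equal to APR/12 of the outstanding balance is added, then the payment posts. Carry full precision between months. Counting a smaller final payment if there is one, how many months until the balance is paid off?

13 months

Monthly rate r = 11.5%/12 = 0.958333% = 0.00958333.
Recurrence: B ← B·(1+r) − $500.00.
Month 1: interest $54.53; balance after payment $5,244.53.
Month 2: interest $50.26; balance after payment $4,794.79.
Closed form: n = −ln(1 − rB₀/P)/ln(1+r) = −ln(0.89094)/ln(1.00958) ≈ 12.107, so the balance reaches zero during payment 13.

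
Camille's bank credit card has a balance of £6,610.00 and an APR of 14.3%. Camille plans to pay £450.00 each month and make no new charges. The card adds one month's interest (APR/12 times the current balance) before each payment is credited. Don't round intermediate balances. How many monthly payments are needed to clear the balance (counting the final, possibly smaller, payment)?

17 months

Monthly rate r = 14.3%/12 = 1.19167% = 0.0119167.
Recurrence: B ← B·(1+r) − £450.00.
Month 1: interest £78.77; balance after payment £6,238.77.
Month 2: interest £74.35; balance after payment £5,863.11.
Closed form: n = −ln(1 − rB₀/P)/ln(1+r) = −ln(0.82496)/ln(1.01192) ≈ 16.243, so the balance reaches zero during payment 17.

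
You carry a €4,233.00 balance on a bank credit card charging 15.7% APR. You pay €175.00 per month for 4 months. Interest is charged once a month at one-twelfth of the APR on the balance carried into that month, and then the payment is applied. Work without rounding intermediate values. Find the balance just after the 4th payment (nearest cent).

Monthly rate r = 15.7%/12 = 1.30833% = 0.0130833.
Each month: B ← B·(1+r) − €175.00.
Month 1: interest €55.38; balance after payment €4,113.38.
Month 2: interest €53.82; balance after payment €3,992.20.
Month 3: interest €52.23; balance after payment €3,869.43.
Month 4: interest €50.63; balance after payment €3,745.05.

€3,745.05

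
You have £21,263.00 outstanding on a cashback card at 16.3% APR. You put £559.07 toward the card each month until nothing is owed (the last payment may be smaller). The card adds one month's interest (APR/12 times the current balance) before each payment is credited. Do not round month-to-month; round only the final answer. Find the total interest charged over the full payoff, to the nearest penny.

£8,859.77

Monthly rate r = 16.3%/12 = 1.35833% = 0.0135833.
Payoff takes n = ⌈−ln(1 − rB₀/P)/ln(1+r)⌉ = ⌈53.879⌉ = 54 payments; the last is £492.06.
Total paid = 53·£559.07 + £492.06 = £30,122.77.
Total interest = total paid − principal = £30,122.77 − £21,263.00 = £8,859.77.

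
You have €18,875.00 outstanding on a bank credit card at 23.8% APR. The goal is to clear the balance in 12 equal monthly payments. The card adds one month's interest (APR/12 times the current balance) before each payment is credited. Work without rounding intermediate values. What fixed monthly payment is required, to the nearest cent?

€1,782.99

Monthly rate r = 23.8%/12 = 1.98333% = 0.0198333.
Level-payment amortization: P = B₀·r / (1 − (1+r)^(−n)) = 18875.00·0.0198333 / (1 − 1.01983^(−12)).
Denominator 1 − (1+r)^(−12) = 0.209959116.
P = 374.354 / 0.209959116 ≈ 1782.99.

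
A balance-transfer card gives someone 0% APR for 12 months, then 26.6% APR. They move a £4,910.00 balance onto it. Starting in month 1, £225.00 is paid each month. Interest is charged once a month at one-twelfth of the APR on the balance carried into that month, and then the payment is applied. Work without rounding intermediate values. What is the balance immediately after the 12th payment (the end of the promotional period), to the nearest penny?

Promo months 1–12 at r₀ = 0%/12 = 0; months 13+ at r₁ = 26.6%/12 = 0.0221667.
After month 12 (no interest yet): B = £4,910.00 − 12·£225.00 = £2,210.00.

£2,210.00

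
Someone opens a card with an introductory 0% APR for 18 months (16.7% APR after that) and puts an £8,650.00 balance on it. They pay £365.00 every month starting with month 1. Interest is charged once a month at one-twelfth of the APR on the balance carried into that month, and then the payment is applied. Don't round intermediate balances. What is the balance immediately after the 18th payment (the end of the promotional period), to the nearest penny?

Promo months 1–18 at r₀ = 0%/12 = 0; months 19+ at r₁ = 16.7%/12 = 0.0139167.
After month 18 (no interest yet): B = £8,650.00 − 18·£365.00 = £2,080.00.

£2,080.00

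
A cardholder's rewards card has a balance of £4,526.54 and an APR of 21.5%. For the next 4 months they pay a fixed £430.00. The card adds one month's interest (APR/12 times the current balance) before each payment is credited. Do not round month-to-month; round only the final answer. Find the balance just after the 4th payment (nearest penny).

£3,092.99

Monthly rate r = 21.5%/12 = 1.79167% = 0.0179167.
Each month: B ← B·(1+r) − £430.00.
Month 1: interest £81.10; balance after payment £4,177.64.
Month 2: interest £74.85; balance after payment £3,822.49.
Month 3: interest £68.49; balance after payment £3,460.98.
Month 4: interest £62.01; balance after payment £3,092.99.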